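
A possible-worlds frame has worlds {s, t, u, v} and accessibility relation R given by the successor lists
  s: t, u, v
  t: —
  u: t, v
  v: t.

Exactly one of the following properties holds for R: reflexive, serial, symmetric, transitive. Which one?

transitive

Reflexive: no — s is not related to itself.
Serial: no — t has no R-successor.
Symmetric: no — s R t but not t R s.
Transitive: yes — every two-step R-path is closed by a direct edge.
Only transitive holds.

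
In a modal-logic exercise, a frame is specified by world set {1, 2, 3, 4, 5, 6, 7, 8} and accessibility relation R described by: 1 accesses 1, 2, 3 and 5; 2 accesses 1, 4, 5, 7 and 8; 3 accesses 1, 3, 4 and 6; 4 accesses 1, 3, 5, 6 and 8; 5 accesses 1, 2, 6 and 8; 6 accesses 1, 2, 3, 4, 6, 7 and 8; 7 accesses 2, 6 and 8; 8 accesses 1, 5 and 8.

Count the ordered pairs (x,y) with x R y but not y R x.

Enumerating: (2,4), (2,8), (4,1), (4,5), (4,8), (5,6), (6,1), (6,2), (6,8), (7,8), (8,1).

11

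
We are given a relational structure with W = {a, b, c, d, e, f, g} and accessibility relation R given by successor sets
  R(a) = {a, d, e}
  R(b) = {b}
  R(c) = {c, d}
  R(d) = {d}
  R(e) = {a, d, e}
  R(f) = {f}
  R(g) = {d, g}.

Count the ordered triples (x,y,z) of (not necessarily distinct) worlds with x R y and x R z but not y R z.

6

Enumerating: (a,d,a), (a,d,e), (c,d,c), (e,d,a), (e,d,e), (g,d,g).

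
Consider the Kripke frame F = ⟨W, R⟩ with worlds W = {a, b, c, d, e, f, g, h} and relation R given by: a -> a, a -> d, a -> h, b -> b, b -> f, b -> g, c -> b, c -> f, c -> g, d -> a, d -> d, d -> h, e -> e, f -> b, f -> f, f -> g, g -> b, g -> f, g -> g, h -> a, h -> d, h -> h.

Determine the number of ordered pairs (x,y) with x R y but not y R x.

Enumerating: (c,b), (c,f), (c,g).

3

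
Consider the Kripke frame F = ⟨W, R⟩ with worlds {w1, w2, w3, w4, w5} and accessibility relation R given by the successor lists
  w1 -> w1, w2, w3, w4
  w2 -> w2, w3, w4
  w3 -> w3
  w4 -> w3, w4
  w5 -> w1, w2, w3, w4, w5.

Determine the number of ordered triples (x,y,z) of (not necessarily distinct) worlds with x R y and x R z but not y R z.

Enumerating: (w1,w2,w1), (w1,w3,w1), (w1,w3,w2), (w1,w3,w4), (w1,w4,w1), (w1,w4,w2), (w2,w3,w2), (w2,w3,w4), (w2,w4,w2), (w4,w3,w4), (w5,w1,w5), (w5,w2,w1), … and 8 more.
Total: 20.

20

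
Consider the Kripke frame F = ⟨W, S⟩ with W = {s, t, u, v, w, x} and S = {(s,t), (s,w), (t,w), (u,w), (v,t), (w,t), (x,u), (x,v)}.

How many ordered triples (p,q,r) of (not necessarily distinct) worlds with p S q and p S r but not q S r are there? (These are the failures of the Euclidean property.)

10

Enumerating: (s,t,t), (s,w,w), (t,w,w), (u,w,w), (v,t,t), (w,t,t), (x,u,u), (x,u,v), (x,v,u), (x,v,v).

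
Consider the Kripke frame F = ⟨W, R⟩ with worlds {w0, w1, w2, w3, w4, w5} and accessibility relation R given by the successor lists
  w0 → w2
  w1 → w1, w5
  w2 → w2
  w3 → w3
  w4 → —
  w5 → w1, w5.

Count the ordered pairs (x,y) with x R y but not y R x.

1

Enumerating: (w0,w2).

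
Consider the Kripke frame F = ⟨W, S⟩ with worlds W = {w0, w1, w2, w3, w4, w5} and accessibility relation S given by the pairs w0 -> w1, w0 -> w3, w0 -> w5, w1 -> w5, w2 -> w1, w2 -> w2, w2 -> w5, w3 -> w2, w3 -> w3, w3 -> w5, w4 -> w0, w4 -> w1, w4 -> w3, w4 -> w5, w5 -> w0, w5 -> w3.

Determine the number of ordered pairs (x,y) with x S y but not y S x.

10

Enumerating: (w0,w1), (w0,w3), (w1,w5), (w2,w1), (w2,w5), (w3,w2), (w4,w0), (w4,w1), (w4,w3), (w4,w5).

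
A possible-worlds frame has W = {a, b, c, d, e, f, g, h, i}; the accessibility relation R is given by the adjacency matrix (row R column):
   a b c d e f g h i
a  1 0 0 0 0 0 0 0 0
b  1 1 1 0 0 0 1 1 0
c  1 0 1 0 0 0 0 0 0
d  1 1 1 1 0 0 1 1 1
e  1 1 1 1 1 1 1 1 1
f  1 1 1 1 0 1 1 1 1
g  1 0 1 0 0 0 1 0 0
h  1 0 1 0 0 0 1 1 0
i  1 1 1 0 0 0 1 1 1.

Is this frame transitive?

Yes

Transitive: yes — every two-step R-path is closed by a direct edge.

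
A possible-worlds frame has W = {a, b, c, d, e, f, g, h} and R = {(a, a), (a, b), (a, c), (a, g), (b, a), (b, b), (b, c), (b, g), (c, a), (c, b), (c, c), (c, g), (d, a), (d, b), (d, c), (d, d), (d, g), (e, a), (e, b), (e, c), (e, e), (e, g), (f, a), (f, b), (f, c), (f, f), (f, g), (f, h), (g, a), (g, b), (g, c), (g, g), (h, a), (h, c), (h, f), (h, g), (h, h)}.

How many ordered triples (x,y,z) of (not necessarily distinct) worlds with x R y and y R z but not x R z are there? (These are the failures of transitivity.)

4

Enumerating: (h,a,b), (h,c,b), (h,f,b), (h,g,b).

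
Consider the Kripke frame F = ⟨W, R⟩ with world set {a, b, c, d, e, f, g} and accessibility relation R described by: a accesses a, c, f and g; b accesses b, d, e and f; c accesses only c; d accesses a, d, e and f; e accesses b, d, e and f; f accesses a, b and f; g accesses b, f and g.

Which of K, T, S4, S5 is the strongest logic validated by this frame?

Reflexive (axiom T): yes — every world is R-related to itself.
Transitive (axiom 4): no — a R f and f R b, but not a R b.
Euclidean (axiom 5): no — a R c and a R f, but not c R f.
So F validates K, T; S4 would additionally require R to be transitive. The strongest is T.

T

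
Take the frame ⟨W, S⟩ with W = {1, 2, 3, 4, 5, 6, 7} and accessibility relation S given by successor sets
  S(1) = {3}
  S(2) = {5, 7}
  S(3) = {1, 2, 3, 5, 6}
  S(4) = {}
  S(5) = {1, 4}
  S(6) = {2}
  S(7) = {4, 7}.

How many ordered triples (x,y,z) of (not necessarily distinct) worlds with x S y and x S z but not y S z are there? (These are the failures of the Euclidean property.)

26

Enumerating: (2,5,5), (2,5,7), (2,7,5), (3,1,1), (3,1,2), (3,1,5), (3,1,6), (3,2,1), (3,2,2), (3,2,3), (3,2,6), (3,5,2), … and 14 more.
Total: 26.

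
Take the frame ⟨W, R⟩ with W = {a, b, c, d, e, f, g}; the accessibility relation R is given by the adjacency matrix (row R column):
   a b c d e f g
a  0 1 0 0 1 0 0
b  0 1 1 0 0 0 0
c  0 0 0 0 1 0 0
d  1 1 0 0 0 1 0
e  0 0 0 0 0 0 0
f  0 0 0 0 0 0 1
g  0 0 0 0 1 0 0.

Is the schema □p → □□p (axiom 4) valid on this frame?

No

The schema 4 characterises exactly the transitive frames.
Transitive: no — a R b and b R c, but not a R c.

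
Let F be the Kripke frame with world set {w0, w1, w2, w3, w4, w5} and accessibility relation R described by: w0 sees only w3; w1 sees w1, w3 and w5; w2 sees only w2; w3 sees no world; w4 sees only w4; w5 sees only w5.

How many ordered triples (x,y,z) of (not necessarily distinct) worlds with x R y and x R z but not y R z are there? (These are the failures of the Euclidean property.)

Enumerating: (w0,w3,w3), (w1,w3,w1), (w1,w3,w3), (w1,w3,w5), (w1,w5,w1), (w1,w5,w3).

6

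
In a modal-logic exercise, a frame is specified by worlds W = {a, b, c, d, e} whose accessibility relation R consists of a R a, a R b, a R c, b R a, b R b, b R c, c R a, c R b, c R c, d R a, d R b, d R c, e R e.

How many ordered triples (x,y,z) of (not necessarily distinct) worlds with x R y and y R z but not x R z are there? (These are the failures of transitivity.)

R is transitive; there are no such tuples.

0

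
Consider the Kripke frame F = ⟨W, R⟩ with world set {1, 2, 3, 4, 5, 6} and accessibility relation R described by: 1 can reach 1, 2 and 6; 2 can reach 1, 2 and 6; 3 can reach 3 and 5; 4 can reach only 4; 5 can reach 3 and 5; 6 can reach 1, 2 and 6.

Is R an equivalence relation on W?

Yes

Reflexive: yes — every world is R-related to itself.
Symmetric: yes — every pair in R has its reverse in R.
Transitive: yes — every two-step R-path is closed by a direct edge.
So R is an equivalence relation.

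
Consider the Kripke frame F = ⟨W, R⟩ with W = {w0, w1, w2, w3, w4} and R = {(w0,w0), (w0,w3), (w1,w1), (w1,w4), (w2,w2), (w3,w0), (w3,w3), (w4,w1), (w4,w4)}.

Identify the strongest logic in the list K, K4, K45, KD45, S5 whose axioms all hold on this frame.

S5

Transitive (axiom 4): yes — every two-step R-path is closed by a direct edge.
Euclidean (axiom 5): yes — any two successors of a common world are R-related.
Serial (axiom D): yes — every world has a successor (e.g. w0 R w0).
Reflexive (axiom T): yes — every world is R-related to itself.
So F validates K, K4, K45, KD45, S5. The strongest is S5.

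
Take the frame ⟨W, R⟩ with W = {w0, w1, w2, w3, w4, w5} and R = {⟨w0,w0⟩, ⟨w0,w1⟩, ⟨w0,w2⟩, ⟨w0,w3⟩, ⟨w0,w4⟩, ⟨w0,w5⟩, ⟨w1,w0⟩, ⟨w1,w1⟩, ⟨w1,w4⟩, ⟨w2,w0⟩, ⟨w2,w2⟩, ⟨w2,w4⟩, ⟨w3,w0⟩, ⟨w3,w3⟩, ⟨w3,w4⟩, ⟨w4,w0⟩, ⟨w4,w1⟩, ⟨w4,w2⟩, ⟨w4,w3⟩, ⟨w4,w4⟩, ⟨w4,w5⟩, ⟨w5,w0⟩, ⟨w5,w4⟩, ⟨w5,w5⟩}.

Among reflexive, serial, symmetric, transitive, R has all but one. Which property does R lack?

Reflexive: yes — every world is R-related to itself.
Serial: yes — every world has a successor (e.g. w0 R w0).
Symmetric: yes — every pair in R has its reverse in R.
Transitive: no — w1 R w0 and w0 R w2, but not w1 R w2.
Only transitive fails.

transitive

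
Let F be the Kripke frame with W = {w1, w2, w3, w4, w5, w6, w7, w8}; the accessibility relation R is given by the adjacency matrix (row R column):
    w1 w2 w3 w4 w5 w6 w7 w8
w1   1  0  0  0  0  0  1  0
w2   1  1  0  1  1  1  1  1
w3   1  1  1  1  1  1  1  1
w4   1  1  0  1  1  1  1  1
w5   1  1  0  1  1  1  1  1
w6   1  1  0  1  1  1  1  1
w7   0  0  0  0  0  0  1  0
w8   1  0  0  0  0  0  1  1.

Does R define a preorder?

Reflexive: yes — every world is R-related to itself.
Transitive: yes — every two-step R-path is closed by a direct edge.
So R is a preorder.

Yes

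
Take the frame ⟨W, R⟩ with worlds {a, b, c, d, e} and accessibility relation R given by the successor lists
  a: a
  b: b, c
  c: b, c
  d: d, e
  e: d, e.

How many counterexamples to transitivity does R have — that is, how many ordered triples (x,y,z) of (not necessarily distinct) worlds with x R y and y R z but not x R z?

0

R is transitive; there are no such tuples.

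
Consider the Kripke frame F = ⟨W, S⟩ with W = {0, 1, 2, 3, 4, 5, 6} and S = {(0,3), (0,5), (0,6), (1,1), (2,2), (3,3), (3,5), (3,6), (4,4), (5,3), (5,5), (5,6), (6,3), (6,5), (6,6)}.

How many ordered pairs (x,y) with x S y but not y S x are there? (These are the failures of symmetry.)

Enumerating: (0,3), (0,5), (0,6).

3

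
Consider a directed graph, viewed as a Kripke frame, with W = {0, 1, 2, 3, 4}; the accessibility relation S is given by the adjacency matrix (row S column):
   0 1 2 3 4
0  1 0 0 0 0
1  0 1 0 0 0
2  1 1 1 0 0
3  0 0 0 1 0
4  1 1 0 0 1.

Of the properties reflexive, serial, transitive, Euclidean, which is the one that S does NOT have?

Reflexive: yes — every world is S-related to itself.
Serial: yes — every world has a successor (e.g. 0 S 0).
Transitive: yes — every two-step S-path is closed by a direct edge.
Euclidean: no — 2 S 0 and 2 S 1, but not 0 S 1.
Only Euclidean fails.

Euclidean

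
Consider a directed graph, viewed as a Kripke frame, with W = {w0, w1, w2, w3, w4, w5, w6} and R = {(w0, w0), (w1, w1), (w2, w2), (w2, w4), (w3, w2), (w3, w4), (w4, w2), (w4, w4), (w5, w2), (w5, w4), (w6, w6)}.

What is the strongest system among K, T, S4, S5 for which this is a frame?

Reflexive (axiom T): no — w3 is not related to itself.
Transitive (axiom 4): yes — every two-step R-path is closed by a direct edge.
Euclidean (axiom 5): yes — any two successors of a common world are R-related.
So F validates K; T would additionally require R to be reflexive. The strongest is K.

K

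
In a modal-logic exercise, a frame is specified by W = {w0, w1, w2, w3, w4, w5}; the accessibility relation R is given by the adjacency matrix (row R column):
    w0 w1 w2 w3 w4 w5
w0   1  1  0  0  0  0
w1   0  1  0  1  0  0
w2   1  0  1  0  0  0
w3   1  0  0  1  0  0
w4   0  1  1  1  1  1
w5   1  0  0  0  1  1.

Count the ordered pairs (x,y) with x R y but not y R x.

8

Enumerating: (w0,w1), (w1,w3), (w2,w0), (w3,w0), (w4,w1), (w4,w2), (w4,w3), (w5,w0).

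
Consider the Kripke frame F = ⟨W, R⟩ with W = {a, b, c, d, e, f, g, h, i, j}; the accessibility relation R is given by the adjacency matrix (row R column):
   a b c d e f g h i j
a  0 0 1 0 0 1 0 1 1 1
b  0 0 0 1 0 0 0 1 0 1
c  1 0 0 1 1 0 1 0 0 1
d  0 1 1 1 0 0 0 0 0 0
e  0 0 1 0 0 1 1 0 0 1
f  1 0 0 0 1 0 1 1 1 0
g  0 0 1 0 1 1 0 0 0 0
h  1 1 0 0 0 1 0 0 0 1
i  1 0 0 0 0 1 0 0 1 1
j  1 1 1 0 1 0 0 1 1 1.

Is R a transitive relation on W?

No

Transitive: no — a R c and c R d, but not a R d.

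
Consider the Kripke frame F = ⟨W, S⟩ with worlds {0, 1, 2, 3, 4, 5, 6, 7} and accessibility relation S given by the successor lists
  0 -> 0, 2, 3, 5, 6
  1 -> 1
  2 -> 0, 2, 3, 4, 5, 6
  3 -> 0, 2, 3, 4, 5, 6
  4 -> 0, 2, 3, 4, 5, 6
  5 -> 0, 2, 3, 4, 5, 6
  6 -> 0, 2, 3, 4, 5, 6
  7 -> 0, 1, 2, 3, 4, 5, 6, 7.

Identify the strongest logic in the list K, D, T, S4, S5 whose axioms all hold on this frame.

Serial (axiom D): yes — every world has a successor (e.g. 0 S 0).
Reflexive (axiom T): yes — every world is S-related to itself.
Transitive (axiom 4): no — 0 S 2 and 2 S 4, but not 0 S 4.
Euclidean (axiom 5): no — 2 S 0 and 2 S 4, but not 0 S 4.
So F validates K, D, T; S4 would additionally require S to be transitive. The strongest is T.

T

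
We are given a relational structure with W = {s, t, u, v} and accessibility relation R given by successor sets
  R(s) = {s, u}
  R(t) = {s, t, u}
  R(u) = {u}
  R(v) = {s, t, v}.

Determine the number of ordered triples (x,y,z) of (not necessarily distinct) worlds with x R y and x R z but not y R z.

Enumerating: (s,u,s), (t,s,t), (t,u,s), (t,u,t), (v,s,t), (v,s,v), (v,t,v).

7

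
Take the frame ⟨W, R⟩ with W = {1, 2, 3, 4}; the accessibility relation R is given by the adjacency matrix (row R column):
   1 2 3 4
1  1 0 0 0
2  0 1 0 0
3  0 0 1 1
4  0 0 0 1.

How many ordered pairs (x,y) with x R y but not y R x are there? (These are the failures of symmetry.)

1

Enumerating: (3,4).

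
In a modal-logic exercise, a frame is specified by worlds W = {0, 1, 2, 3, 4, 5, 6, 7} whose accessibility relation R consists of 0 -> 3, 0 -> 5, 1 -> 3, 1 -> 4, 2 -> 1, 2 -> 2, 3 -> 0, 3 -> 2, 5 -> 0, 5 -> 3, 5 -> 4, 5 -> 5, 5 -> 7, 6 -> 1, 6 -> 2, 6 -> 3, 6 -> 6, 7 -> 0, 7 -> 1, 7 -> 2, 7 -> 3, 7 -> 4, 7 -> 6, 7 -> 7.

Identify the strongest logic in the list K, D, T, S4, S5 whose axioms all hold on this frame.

Serial (axiom D): no — 4 has no R-successor.
Reflexive (axiom T): no — 0 is not related to itself.
Transitive (axiom 4): no — 0 R 3 and 3 R 2, but not 0 R 2.
Euclidean (axiom 5): no — 0 R 3 and 0 R 5, but not 3 R 5.
So F validates K; D would additionally require R to be serial. The strongest is K.

K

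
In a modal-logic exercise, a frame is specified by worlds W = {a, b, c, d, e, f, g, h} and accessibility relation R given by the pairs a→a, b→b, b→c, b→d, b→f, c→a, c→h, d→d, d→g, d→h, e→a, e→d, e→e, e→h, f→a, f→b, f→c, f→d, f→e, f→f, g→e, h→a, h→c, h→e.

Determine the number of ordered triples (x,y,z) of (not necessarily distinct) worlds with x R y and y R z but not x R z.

Enumerating: (b,c,a), (b,c,h), (b,d,g), (b,d,h), (b,f,a), (b,f,e), (c,h,c), (c,h,e), (d,g,e), (d,h,a), (d,h,c), (d,h,e), … and 12 more.
Total: 24.

24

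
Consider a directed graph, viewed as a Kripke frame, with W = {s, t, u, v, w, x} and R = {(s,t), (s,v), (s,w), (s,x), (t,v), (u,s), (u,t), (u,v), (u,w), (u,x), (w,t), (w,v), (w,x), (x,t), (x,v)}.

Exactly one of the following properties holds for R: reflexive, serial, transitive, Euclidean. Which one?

transitive

Reflexive: no — s is not related to itself.
Serial: no — v has no R-successor.
Transitive: yes — every two-step R-path is closed by a direct edge.
Euclidean: no — s R t and s R w, but not t R w.
Only transitive holds.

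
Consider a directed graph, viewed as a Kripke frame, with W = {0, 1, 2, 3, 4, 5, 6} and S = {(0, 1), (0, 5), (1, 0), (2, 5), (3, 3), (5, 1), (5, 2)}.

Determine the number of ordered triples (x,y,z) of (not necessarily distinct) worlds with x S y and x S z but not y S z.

Enumerating: (0,1,1), (0,1,5), (0,5,5), (1,0,0), (2,5,5), (5,1,1), (5,1,2), (5,2,1), (5,2,2).

9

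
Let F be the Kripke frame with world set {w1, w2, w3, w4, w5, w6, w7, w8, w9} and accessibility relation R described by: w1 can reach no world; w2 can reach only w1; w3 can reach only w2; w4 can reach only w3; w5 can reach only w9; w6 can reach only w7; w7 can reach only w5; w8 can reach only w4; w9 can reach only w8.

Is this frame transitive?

No

Transitive: no — w3 R w2 and w2 R w1, but not w3 R w1.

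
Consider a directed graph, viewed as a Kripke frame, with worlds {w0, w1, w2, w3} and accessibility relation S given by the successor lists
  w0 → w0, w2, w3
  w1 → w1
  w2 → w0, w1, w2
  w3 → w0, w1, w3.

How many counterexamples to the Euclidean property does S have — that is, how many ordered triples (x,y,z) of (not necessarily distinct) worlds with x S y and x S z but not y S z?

8

Enumerating: (w0,w2,w3), (w0,w3,w2), (w2,w0,w1), (w2,w1,w0), (w2,w1,w2), (w3,w0,w1), (w3,w1,w0), (w3,w1,w3).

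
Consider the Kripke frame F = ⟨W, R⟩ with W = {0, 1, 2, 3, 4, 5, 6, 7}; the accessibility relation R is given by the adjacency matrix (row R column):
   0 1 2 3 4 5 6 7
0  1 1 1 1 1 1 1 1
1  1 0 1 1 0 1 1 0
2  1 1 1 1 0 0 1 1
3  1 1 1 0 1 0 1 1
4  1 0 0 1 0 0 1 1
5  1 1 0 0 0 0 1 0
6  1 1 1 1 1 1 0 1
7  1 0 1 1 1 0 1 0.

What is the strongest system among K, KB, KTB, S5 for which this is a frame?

KB

Symmetric (axiom B): yes — every pair in R has its reverse in R.
Reflexive (axiom T): no — 1 is not related to itself.
Euclidean (axiom 5): no — 0 R 1 and 0 R 4, but not 1 R 4.
So F validates K, KB; KTB would additionally require R to be reflexive. The strongest is KB.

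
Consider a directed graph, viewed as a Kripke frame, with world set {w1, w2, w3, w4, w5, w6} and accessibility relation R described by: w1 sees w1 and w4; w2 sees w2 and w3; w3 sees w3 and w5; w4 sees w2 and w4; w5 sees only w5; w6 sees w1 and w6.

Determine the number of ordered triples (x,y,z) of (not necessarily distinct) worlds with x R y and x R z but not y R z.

Enumerating: (w1,w4,w1), (w2,w3,w2), (w3,w5,w3), (w4,w2,w4), (w6,w1,w6).

5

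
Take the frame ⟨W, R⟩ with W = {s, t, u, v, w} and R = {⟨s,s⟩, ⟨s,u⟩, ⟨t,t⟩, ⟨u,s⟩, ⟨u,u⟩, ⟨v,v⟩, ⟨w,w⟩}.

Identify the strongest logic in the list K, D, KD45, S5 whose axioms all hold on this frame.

Serial (axiom D): yes — every world has a successor (e.g. s R s).
Euclidean (axiom 5): yes — any two successors of a common world are R-related.
Transitive (axiom 4): yes — every two-step R-path is closed by a direct edge.
Reflexive (axiom T): yes — every world is R-related to itself.
So F validates K, D, KD45, S5. The strongest is S5.

S5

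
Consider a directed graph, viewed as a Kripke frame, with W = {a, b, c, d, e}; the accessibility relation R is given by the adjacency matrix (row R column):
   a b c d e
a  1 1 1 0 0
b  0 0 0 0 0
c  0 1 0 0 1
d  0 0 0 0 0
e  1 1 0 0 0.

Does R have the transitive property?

No

Transitive: no — a R c and c R e, but not a R e.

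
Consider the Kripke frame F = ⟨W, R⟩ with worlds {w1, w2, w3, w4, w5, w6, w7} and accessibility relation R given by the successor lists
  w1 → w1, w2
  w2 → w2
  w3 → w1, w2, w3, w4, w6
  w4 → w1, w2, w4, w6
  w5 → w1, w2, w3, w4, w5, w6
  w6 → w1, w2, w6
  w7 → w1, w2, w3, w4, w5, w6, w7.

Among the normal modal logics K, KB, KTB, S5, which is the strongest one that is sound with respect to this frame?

Symmetric (axiom B): no — w1 R w2 but not w2 R w1.
Reflexive (axiom T): yes — every world is R-related to itself.
Euclidean (axiom 5): no — w3 R w1 and w3 R w4, but not w1 R w4.
So F validates K; KB would additionally require R to be symmetric. The strongest is K.

K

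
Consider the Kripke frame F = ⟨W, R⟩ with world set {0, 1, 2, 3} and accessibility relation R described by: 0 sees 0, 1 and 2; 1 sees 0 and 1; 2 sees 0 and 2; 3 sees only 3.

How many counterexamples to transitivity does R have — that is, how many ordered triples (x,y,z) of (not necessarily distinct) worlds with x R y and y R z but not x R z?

2

Enumerating: (1,0,2), (2,0,1).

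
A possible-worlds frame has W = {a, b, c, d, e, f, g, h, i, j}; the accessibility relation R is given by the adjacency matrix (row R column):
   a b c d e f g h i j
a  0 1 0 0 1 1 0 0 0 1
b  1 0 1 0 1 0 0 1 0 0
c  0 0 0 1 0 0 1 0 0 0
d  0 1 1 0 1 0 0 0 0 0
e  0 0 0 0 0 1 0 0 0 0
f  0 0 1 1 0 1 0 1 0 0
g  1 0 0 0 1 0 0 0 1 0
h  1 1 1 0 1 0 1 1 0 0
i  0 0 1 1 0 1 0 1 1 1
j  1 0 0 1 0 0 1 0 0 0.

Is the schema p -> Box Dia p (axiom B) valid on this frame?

No

By correspondence theory, B is valid on a frame iff R is symmetric.
Symmetric: no — a R e but not e R a.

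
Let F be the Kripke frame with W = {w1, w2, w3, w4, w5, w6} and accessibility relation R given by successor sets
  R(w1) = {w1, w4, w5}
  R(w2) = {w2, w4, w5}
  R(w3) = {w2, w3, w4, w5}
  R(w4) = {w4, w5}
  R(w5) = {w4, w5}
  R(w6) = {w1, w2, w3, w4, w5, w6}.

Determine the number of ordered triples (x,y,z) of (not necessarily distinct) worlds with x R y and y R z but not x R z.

0

R is transitive; there are no such tuples.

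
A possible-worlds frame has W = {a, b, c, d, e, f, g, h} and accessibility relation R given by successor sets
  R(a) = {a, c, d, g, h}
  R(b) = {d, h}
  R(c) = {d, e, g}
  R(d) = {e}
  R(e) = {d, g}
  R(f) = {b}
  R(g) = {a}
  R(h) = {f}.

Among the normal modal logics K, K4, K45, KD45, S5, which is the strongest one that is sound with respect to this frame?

Transitive (axiom 4): no — a R c and c R e, but not a R e.
Euclidean (axiom 5): no — a R c and a R h, but not c R h.
Serial (axiom D): yes — every world has a successor (e.g. a R a).
Reflexive (axiom T): no — b is not related to itself.
So F validates K; K4 would additionally require R to be transitive. The strongest is K.

K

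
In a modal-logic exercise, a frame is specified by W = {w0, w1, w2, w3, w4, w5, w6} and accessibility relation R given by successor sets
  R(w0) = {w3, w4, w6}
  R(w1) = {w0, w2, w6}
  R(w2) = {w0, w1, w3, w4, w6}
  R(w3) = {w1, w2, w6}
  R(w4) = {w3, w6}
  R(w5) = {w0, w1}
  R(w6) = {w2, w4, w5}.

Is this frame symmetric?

Symmetric: no — w0 R w3 but not w3 R w0.

No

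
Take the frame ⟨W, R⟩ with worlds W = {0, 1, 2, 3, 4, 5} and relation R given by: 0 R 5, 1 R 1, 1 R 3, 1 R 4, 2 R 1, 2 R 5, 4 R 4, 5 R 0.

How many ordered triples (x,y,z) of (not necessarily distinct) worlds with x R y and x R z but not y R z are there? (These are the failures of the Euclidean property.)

Enumerating: (0,5,5), (1,3,1), (1,3,3), (1,3,4), (1,4,1), (1,4,3), (2,1,5), (2,5,1), (2,5,5), (5,0,0).

10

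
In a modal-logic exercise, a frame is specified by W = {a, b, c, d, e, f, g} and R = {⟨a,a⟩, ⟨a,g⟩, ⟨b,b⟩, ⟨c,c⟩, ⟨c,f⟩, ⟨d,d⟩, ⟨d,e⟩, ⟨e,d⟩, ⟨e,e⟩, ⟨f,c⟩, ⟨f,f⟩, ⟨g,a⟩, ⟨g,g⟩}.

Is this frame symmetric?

Yes

Symmetric: yes — every pair in R has its reverse in R.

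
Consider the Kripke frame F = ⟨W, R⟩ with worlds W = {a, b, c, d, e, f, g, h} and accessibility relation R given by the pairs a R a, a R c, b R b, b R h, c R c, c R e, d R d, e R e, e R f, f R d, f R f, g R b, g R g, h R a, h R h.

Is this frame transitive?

No

Transitive: no — a R c and c R e, but not a R e.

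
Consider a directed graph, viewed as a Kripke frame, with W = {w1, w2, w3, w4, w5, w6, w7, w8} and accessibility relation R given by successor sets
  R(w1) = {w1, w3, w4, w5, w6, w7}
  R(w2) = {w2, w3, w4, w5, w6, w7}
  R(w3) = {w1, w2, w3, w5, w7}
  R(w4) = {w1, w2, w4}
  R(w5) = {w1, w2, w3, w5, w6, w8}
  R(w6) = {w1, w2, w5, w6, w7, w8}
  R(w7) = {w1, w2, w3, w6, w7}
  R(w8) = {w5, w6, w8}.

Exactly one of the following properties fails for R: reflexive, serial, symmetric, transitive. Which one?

transitive

Reflexive: yes — every world is R-related to itself.
Serial: yes — every world has a successor (e.g. w1 R w1).
Symmetric: yes — every pair in R has its reverse in R.
Transitive: no — w1 R w3 and w3 R w2, but not w1 R w2.
Only transitive fails.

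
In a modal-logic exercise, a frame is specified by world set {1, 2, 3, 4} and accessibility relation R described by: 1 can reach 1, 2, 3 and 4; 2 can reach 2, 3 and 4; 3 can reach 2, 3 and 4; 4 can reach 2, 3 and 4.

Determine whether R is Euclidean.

Euclidean: no — 1 R 2 and 1 R 1, but not 2 R 1.

No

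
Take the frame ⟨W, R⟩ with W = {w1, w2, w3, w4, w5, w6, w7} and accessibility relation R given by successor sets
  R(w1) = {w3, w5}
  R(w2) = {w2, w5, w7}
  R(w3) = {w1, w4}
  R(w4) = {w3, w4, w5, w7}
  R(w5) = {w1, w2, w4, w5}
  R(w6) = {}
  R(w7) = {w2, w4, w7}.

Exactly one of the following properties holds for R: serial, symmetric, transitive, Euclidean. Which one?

Serial: no — w6 has no R-successor.
Symmetric: yes — every pair in R has its reverse in R.
Transitive: no — w1 R w3 and w3 R w4, but not w1 R w4.
Euclidean: no — w1 R w3 and w1 R w5, but not w3 R w5.
Only symmetric holds.

symmetric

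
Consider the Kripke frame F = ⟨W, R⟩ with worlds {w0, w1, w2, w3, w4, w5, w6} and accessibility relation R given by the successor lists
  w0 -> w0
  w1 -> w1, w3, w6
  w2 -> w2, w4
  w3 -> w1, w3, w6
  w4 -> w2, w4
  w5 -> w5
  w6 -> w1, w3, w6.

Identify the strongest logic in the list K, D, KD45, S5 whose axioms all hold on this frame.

Serial (axiom D): yes — every world has a successor (e.g. w0 R w0).
Euclidean (axiom 5): yes — any two successors of a common world are R-related.
Transitive (axiom 4): yes — every two-step R-path is closed by a direct edge.
Reflexive (axiom T): yes — every world is R-related to itself.
So F validates K, D, KD45, S5. The strongest is S5.

S5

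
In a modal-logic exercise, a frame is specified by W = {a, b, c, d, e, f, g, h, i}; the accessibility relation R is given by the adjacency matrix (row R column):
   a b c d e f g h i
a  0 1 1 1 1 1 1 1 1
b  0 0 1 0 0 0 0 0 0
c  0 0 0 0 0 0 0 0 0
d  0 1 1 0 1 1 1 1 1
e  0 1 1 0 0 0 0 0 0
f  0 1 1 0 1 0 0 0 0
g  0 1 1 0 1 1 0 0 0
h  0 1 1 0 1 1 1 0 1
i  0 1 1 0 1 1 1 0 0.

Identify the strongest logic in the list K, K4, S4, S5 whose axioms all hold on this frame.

K4

Transitive (axiom 4): yes — every two-step R-path is closed by a direct edge.
Reflexive (axiom T): no — a is not related to itself.
Euclidean (axiom 5): no — a R b and a R d, but not b R d.
So F validates K, K4; S4 would additionally require R to be reflexive. The strongest is K4.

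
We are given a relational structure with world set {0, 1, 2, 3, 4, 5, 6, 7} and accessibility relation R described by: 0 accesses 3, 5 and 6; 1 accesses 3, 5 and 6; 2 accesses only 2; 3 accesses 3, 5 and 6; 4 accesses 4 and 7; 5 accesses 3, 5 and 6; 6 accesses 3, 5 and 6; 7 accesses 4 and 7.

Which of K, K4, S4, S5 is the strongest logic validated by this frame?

Transitive (axiom 4): yes — every two-step R-path is closed by a direct edge.
Reflexive (axiom T): no — 0 is not related to itself.
Euclidean (axiom 5): yes — any two successors of a common world are R-related.
So F validates K, K4; S4 would additionally require R to be reflexive. The strongest is K4.

K4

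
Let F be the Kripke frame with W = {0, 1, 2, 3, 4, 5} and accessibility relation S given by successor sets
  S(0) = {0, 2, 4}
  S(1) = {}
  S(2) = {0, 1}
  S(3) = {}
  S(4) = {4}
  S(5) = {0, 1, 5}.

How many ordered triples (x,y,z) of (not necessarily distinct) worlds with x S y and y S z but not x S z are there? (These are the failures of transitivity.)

5

Enumerating: (0,2,1), (2,0,2), (2,0,4), (5,0,2), (5,0,4).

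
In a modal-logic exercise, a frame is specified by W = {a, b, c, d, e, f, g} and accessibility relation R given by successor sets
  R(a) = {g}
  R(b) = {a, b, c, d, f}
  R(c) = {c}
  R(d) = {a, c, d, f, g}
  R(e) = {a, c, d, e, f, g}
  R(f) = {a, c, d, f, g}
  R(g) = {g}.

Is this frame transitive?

Transitive: no — b R a and a R g, but not b R g.

No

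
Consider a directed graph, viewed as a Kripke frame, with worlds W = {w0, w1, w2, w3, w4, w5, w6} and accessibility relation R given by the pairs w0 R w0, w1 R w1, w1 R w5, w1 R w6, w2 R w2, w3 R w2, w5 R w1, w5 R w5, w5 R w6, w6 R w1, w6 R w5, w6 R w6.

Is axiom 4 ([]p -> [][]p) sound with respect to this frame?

The schema 4 characterises exactly the transitive frames.
Transitive: yes — every two-step R-path is closed by a direct edge.

Yes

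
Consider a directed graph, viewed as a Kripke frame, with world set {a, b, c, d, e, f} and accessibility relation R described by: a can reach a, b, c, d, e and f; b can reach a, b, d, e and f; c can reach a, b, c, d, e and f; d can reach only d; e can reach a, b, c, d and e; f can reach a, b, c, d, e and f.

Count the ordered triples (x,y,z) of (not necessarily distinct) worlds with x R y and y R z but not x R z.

Enumerating: (b,a,c), (b,e,c), (b,f,c), (e,a,f), (e,b,f), (e,c,f).

6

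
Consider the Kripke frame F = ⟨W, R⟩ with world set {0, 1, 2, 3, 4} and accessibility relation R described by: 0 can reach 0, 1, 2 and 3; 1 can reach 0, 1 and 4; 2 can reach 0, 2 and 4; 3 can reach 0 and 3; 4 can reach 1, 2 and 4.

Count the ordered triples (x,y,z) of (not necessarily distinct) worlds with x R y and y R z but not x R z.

12

Enumerating: (0,1,4), (0,2,4), (1,0,2), (1,0,3), (1,4,2), (2,0,1), (2,0,3), (2,4,1), (3,0,1), (3,0,2), (4,1,0), (4,2,0).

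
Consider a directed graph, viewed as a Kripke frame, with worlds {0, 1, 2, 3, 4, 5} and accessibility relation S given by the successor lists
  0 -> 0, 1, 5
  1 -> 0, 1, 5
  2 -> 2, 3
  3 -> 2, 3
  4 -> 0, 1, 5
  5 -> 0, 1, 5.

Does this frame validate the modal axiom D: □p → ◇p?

The schema D characterises exactly the serial frames.
Serial: yes — every world has a successor (e.g. 0 S 0).

Yes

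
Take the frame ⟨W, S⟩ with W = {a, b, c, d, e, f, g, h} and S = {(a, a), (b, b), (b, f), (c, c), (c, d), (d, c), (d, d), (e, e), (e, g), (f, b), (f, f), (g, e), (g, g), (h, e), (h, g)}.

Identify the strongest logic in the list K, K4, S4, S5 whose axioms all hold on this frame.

Transitive (axiom 4): yes — every two-step S-path is closed by a direct edge.
Reflexive (axiom T): no — h is not related to itself.
Euclidean (axiom 5): yes — any two successors of a common world are S-related.
So F validates K, K4; S4 would additionally require S to be reflexive. The strongest is K4.

K4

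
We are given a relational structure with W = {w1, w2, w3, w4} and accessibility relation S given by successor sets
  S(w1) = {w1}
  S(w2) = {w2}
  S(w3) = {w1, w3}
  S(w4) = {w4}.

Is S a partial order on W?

Yes

Reflexive: yes — every world is S-related to itself.
Transitive: yes — every two-step S-path is closed by a direct edge.
Antisymmetric: yes — no distinct pair is related both ways.
So S is a partial order.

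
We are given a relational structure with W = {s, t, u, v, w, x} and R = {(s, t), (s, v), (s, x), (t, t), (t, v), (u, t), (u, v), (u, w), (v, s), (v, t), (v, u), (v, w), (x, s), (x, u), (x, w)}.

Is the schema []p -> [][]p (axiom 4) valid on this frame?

Axiom 4 corresponds to the accessibility relation being transitive.
Transitive: no — s R v and v R u, but not s R u.

No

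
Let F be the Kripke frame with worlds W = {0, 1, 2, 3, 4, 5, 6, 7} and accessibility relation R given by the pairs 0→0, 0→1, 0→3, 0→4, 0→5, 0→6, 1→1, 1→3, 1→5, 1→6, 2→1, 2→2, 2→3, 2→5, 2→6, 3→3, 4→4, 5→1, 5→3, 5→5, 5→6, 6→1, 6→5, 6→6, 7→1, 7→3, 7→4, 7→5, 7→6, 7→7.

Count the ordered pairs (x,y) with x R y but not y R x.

Enumerating: (0,1), (0,3), (0,4), (0,5), (0,6), (1,3), (2,1), (2,3), (2,5), (2,6), (5,3), (7,1), (7,3), (7,4), (7,5), (7,6).

16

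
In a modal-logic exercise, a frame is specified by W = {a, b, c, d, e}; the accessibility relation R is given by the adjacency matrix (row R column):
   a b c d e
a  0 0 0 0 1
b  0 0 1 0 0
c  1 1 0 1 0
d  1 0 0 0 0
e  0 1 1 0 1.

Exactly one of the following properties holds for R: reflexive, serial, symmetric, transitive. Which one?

serial

Reflexive: no — a is not related to itself.
Serial: yes — every world has a successor (e.g. a R e).
Symmetric: no — a R e but not e R a.
Transitive: no — a R e and e R b, but not a R b.
Only serial holds.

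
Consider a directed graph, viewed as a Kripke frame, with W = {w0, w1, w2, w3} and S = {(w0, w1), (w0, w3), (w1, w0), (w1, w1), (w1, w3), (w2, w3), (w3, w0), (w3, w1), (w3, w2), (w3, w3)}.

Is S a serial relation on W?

Yes

Serial: yes — every world has a successor (e.g. w0 S w1).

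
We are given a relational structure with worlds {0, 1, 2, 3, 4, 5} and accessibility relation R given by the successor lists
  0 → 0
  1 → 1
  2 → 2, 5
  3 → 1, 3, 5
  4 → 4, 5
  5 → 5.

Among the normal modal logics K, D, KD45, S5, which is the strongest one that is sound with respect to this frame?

Serial (axiom D): yes — every world has a successor (e.g. 0 R 0).
Euclidean (axiom 5): no — 3 R 1 and 3 R 5, but not 1 R 5.
Transitive (axiom 4): yes — every two-step R-path is closed by a direct edge.
Reflexive (axiom T): yes — every world is R-related to itself.
So F validates K, D; KD45 would additionally require R to be Euclidean. The strongest is D.

D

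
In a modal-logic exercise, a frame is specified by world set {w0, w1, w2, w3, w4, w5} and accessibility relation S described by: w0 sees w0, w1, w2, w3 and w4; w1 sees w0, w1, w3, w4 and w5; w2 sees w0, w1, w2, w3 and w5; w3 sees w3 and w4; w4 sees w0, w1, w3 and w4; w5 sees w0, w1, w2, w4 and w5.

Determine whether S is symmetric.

No

Symmetric: no — w0 S w3 but not w3 S w0.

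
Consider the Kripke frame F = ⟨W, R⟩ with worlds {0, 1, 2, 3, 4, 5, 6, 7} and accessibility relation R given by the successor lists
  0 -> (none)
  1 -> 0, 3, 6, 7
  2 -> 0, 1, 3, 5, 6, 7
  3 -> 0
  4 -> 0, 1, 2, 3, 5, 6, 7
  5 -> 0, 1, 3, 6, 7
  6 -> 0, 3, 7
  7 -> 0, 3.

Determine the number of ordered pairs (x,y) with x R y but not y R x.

Enumerating: (1,0), (1,3), (1,6), (1,7), (2,0), (2,1), (2,3), (2,5), (2,6), (2,7), (3,0), (4,0), … and 16 more.
Total: 28.

28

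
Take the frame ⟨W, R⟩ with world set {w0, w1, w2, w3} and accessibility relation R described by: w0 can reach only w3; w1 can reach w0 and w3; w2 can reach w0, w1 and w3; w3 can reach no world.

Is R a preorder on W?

Reflexive: no — w0 is not related to itself.
Transitive: yes — every two-step R-path is closed by a direct edge.
So R is not a preorder.

No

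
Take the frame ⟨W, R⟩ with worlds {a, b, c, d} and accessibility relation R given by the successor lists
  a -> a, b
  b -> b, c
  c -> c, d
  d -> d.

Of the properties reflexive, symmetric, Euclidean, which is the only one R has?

Reflexive: yes — every world is R-related to itself.
Symmetric: no — a R b but not b R a.
Euclidean: no — a R b and a R a, but not b R a.
Only reflexive holds.

reflexive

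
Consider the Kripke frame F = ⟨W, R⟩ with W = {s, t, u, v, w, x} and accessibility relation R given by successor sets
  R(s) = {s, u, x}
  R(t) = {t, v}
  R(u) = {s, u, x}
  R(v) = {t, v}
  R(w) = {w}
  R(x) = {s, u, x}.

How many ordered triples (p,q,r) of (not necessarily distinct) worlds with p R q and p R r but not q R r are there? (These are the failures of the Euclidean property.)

0

R is Euclidean; there are no such tuples.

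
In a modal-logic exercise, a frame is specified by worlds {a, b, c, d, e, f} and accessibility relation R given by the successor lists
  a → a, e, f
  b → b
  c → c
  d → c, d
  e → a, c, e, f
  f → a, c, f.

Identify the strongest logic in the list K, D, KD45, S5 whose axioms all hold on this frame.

Serial (axiom D): yes — every world has a successor (e.g. a R a).
Euclidean (axiom 5): no — a R f and a R e, but not f R e.
Transitive (axiom 4): no — a R e and e R c, but not a R c.
Reflexive (axiom T): yes — every world is R-related to itself.
So F validates K, D; KD45 would additionally require R to be Euclidean and transitive. The strongest is D.

D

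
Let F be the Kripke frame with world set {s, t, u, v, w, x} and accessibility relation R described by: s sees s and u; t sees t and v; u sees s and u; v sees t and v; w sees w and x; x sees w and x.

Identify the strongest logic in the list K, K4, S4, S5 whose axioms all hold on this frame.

Transitive (axiom 4): yes — every two-step R-path is closed by a direct edge.
Reflexive (axiom T): yes — every world is R-related to itself.
Euclidean (axiom 5): yes — any two successors of a common world are R-related.
So F validates K, K4, S4, S5. The strongest is S5.

S5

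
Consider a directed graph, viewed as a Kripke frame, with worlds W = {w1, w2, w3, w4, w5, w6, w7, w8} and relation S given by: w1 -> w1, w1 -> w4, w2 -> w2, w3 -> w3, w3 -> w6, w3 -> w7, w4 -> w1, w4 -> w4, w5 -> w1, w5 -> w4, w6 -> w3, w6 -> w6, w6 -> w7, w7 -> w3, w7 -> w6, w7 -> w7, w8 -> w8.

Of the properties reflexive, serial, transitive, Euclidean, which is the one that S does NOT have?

Reflexive: no — w5 is not related to itself.
Serial: yes — every world has a successor (e.g. w1 S w1).
Transitive: yes — every two-step S-path is closed by a direct edge.
Euclidean: yes — any two successors of a common world are S-related.
Only reflexive fails.

reflexive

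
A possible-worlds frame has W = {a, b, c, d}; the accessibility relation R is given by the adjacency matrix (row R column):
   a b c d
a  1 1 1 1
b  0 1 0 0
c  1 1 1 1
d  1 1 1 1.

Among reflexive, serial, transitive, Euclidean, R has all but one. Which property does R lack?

Euclidean

Reflexive: yes — every world is R-related to itself.
Serial: yes — every world has a successor (e.g. a R a).
Transitive: yes — every two-step R-path is closed by a direct edge.
Euclidean: no — a R b and a R c, but not b R c.
Only Euclidean fails.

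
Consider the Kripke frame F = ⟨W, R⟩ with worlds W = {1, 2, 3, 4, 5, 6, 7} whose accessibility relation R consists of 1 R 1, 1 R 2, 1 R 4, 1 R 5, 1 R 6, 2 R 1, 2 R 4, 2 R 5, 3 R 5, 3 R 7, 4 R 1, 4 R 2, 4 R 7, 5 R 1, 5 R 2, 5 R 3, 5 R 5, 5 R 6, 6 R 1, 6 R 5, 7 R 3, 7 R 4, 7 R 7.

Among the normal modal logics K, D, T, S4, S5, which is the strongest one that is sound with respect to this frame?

D

Serial (axiom D): yes — every world has a successor (e.g. 1 R 1).
Reflexive (axiom T): no — 2 is not related to itself.
Transitive (axiom 4): no — 1 R 4 and 4 R 7, but not 1 R 7.
Euclidean (axiom 5): no — 1 R 2 and 1 R 6, but not 2 R 6.
So F validates K, D; T would additionally require R to be reflexive. The strongest is D.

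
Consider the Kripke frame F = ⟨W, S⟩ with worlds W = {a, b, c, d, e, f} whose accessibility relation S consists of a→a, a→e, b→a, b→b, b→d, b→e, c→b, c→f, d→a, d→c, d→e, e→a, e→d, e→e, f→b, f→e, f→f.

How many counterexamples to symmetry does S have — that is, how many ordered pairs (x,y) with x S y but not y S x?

Enumerating: (b,a), (b,d), (b,e), (c,b), (c,f), (d,a), (d,c), (f,b), (f,e).

9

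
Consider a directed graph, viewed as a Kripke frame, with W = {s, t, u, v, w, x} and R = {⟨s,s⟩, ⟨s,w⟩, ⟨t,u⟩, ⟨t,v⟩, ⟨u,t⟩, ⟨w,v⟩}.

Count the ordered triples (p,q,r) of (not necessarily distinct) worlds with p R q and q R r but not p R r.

Enumerating: (s,w,v), (t,u,t), (u,t,u), (u,t,v).

4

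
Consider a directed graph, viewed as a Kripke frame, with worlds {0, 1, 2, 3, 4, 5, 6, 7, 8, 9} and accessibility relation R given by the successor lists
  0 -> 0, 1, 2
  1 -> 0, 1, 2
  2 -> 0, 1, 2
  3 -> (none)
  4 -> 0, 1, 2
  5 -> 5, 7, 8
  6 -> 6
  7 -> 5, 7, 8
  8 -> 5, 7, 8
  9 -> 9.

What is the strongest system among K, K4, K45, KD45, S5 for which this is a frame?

Transitive (axiom 4): yes — every two-step R-path is closed by a direct edge.
Euclidean (axiom 5): yes — any two successors of a common world are R-related.
Serial (axiom D): no — 3 has no R-successor.
Reflexive (axiom T): no — 3 is not related to itself.
So F validates K, K4, K45; KD45 would additionally require R to be serial. The strongest is K45.

K45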